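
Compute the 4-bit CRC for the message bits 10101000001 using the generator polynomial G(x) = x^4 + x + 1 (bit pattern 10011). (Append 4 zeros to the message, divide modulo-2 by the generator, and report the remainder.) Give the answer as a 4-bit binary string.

Append 4 zeros: 101010000010000. Divide by 10011 (XOR where the leading bit is 1):
  pos 0: 10101 XOR 10011 = 00110
  pos 2: 11000 XOR 10011 = 01011
  pos 3: 10110 XOR 10011 = 00101
  pos 5: 10100 XOR 10011 = 00111
  pos 7: 11110 XOR 10011 = 01101
  pos 8: 11010 XOR 10011 = 01001
  pos 9: 10010 XOR 10011 = 00001
Remainder (last 4 bits) = 0010. This is the CRC / FCS.

0010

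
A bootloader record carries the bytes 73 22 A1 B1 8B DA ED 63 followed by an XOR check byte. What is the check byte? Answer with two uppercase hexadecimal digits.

XOR the bytes together:
  start with 0x73
  0x73 ⊕ 0x22 = 0x51
  0x51 ⊕ 0xA1 = 0xF0
  0xF0 ⊕ 0xB1 = 0x41
  0x41 ⊕ 0x8B = 0xCA
  0xCA ⊕ 0xDA = 0x10
  0x10 ⊕ 0xED = 0xFD
  0xFD ⊕ 0x63 = 0x9E

9E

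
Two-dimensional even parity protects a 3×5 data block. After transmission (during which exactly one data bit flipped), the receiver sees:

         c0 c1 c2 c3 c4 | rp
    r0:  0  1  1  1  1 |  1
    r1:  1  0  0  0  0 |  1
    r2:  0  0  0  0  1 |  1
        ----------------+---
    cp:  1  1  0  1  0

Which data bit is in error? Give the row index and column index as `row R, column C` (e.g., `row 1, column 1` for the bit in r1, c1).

row 0, column 2

Recompute each row's even parity and compare to rp:
  r0: data parity 0, sent rp 1 → mismatch
  r1: data parity 1, sent rp 1 → ok
  r2: data parity 1, sent rp 1 → ok
Recompute each column's even parity and compare to cp:
  c0: data parity 1, sent cp 1 → ok
  c1: data parity 1, sent cp 1 → ok
  c2: data parity 1, sent cp 0 → mismatch
  c3: data parity 1, sent cp 1 → ok
  c4: data parity 0, sent cp 0 → ok
Exactly one row (r0) and one column (c2) fail → the flipped bit is at their intersection.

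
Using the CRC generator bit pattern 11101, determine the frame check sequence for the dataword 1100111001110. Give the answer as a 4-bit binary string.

Append 4 zeros: 11001110011100000. Divide by 11101 (XOR where the leading bit is 1):
  pos 0: 11001 XOR 11101 = 00100
  pos 2: 10011 XOR 11101 = 01110
  pos 3: 11100 XOR 11101 = 00001
  pos 7: 10111 XOR 11101 = 01010
  pos 8: 10100 XOR 11101 = 01001
  pos 9: 10010 XOR 11101 = 01111
  pos 10: 11110 XOR 11101 = 00011
Remainder (last 4 bits) = 1100. This is the CRC / FCS.

1100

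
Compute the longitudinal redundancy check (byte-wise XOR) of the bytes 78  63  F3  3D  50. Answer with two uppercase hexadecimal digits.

XOR the bytes together:
  start with 0x78
  0x78 ⊕ 0x63 = 0x1B
  0x1B ⊕ 0xF3 = 0xE8
  0xE8 ⊕ 0x3D = 0xD5
  0xD5 ⊕ 0x50 = 0x85

85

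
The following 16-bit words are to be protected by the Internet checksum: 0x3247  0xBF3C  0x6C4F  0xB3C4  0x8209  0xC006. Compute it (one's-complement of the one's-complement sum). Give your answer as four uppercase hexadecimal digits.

AC57

One's-complement addition (fold any carry out of bit 15 back into bit 0):
  0x3247 + 0xBF3C = 0x0F183
  0xF183 + 0x6C4F = 0x15DD2 → wrap carry → 0x5DD3
  0x5DD3 + 0xB3C4 = 0x11197 → wrap carry → 0x1198
  0x1198 + 0x8209 = 0x093A1
  0x93A1 + 0xC006 = 0x153A7 → wrap carry → 0x53A8
One's-complement sum = 0x53A8.
Checksum = ~0x53A8 & 0xFFFF = 0xAC57.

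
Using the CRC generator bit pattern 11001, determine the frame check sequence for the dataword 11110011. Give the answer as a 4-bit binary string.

Append 4 zeros: 111100110000. Divide by 11001 (XOR where the leading bit is 1):
  pos 0: 11110 XOR 11001 = 00111
  pos 2: 11101 XOR 11001 = 00100
  pos 4: 10010 XOR 11001 = 01011
  pos 5: 10110 XOR 11001 = 01111
  pos 6: 11110 XOR 11001 = 00111
Remainder (last 4 bits) = 1110. This is the CRC / FCS.

1110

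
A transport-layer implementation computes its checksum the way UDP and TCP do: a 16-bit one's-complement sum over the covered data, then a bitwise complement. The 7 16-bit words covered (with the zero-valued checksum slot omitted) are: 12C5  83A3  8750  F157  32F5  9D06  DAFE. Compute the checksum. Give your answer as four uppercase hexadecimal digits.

One's-complement addition (fold any carry out of bit 15 back into bit 0):
  0x12C5 + 0x83A3 = 0x09668
  0x9668 + 0x8750 = 0x11DB8 → wrap carry → 0x1DB9
  0x1DB9 + 0xF157 = 0x10F10 → wrap carry → 0x0F11
  0x0F11 + 0x32F5 = 0x04206
  0x4206 + 0x9D06 = 0x0DF0C
  0xDF0C + 0xDAFE = 0x1BA0A → wrap carry → 0xBA0B
One's-complement sum = 0xBA0B.
Checksum = ~0xBA0B & 0xFFFF = 0x45F4.

45F4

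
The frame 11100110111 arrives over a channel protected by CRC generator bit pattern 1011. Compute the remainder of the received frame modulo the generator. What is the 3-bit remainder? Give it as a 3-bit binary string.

Modulo-2 division of 11100110111 by 1011:
  pos 0: 1110 XOR 1011 = 0101
  pos 1: 1010 XOR 1011 = 0001
  pos 4: 1110 XOR 1011 = 0101
  pos 5: 1011 XOR 1011 = 0000
Remainder = 011 (nonzero — an error is detected).

011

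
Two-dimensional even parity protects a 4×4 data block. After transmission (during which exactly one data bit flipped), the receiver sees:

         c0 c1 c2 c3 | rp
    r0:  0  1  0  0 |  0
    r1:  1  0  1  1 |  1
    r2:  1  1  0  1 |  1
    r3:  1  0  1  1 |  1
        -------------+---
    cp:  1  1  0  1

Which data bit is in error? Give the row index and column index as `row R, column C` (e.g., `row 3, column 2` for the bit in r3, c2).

Recompute each row's even parity and compare to rp:
  r0: data parity 1, sent rp 0 → mismatch
  r1: data parity 1, sent rp 1 → ok
  r2: data parity 1, sent rp 1 → ok
  r3: data parity 1, sent rp 1 → ok
Recompute each column's even parity and compare to cp:
  c0: data parity 1, sent cp 1 → ok
  c1: data parity 0, sent cp 1 → mismatch
  c2: data parity 0, sent cp 0 → ok
  c3: data parity 1, sent cp 1 → ok
Exactly one row (r0) and one column (c1) fail → the flipped bit is at their intersection.

row 0, column 1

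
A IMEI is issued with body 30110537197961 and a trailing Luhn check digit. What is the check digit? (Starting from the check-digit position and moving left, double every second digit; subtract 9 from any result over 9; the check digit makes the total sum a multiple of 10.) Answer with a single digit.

1

Partial digits right→left: 1 6 9 7 9 1 7 3 5 0 1 1 0 3
Double every second digit counting from the check-digit position (so the 1st, 3rd, 5th, ... of the partial from the right).
  doubled (with −9 where >9): 2 9 9 5 1 2 0 → sum 28
  kept as-is: 6 7 1 3 0 1 3 → sum 21
Total = 28 + 21 = 49.
Check digit = (10 − (49 mod 10)) mod 10 = 1.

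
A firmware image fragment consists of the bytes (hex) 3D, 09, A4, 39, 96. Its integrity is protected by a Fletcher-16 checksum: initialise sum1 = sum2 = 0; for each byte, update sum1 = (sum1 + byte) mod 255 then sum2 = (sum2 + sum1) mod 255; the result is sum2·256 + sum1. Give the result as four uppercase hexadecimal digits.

4DBA

Running sums (mod 255):
  after byte 0 (3D): sum1=61, sum2=61
  after byte 1 (09): sum1=70, sum2=131
  after byte 2 (A4): sum1=234, sum2=110
  after byte 3 (39): sum1=36, sum2=146
  after byte 4 (96): sum1=186, sum2=77
Checksum = sum2·256 + sum1 = 77·256 + 186 = 19898 = 0x4DBA.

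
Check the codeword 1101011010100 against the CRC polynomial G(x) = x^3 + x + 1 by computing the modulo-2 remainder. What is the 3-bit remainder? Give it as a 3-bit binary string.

Modulo-2 division of 1101011010100 by 1011:
  pos 0: 1101 XOR 1011 = 0110
  pos 1: 1100 XOR 1011 = 0111
  pos 2: 1111 XOR 1011 = 0100
  pos 3: 1001 XOR 1011 = 0010
  pos 5: 1001 XOR 1011 = 0010
  pos 7: 1001 XOR 1011 = 0010
  pos 9: 1000 XOR 1011 = 0011
Remainder = 011 (nonzero — an error is detected).

011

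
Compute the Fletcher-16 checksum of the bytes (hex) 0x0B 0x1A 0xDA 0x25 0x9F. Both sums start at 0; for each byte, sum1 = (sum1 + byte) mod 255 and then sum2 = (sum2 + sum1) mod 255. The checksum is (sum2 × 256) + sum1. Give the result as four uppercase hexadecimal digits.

1AC4

Running sums (mod 255):
  after byte 0 (0x0B): sum1=11, sum2=11
  after byte 1 (0x1A): sum1=37, sum2=48
  after byte 2 (0xDA): sum1=0, sum2=48
  after byte 3 (0x25): sum1=37, sum2=85
  after byte 4 (0x9F): sum1=196, sum2=26
Checksum = sum2·256 + sum1 = 26·256 + 196 = 6852 = 0x1AC4.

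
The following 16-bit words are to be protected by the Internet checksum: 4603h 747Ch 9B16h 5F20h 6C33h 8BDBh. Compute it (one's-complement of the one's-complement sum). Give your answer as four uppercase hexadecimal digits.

533A

One's-complement addition (fold any carry out of bit 15 back into bit 0):
  0x4603 + 0x747C = 0x0BA7F
  0xBA7F + 0x9B16 = 0x15595 → wrap carry → 0x5596
  0x5596 + 0x5F20 = 0x0B4B6
  0xB4B6 + 0x6C33 = 0x120E9 → wrap carry → 0x20EA
  0x20EA + 0x8BDB = 0x0ACC5
One's-complement sum = 0xACC5.
Checksum = ~0xACC5 & 0xFFFF = 0x533A.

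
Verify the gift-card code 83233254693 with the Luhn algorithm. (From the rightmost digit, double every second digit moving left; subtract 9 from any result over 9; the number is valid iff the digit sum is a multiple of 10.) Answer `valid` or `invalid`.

valid

From the right, keep odd positions and double even positions (subtract 9 from any doubled value over 9):
  doubled (positions 2,4,...): 9 8 4 6 6 → sum 33
  kept (positions 1,3,...): 3 6 5 3 2 8 → sum 27
Total = 60.
60 mod 10 = 0, so the number is valid.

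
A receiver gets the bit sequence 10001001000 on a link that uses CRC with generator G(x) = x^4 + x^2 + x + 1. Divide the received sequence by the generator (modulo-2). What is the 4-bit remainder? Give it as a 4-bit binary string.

Modulo-2 division of 10001001000 by 10111:
  pos 0: 10001 XOR 10111 = 00110
  pos 2: 11000 XOR 10111 = 01111
  pos 3: 11111 XOR 10111 = 01000
  pos 4: 10000 XOR 10111 = 00111
  pos 6: 11100 XOR 10111 = 01011
Remainder = 1011 (nonzero — an error is detected).

1011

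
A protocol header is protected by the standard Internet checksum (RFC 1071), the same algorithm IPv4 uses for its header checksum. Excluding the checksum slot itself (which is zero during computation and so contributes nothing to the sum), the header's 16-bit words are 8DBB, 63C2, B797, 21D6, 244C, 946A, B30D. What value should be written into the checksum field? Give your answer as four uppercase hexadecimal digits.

One's-complement addition (fold any carry out of bit 15 back into bit 0):
  0x8DBB + 0x63C2 = 0x0F17D
  0xF17D + 0xB797 = 0x1A914 → wrap carry → 0xA915
  0xA915 + 0x21D6 = 0x0CAEB
  0xCAEB + 0x244C = 0x0EF37
  0xEF37 + 0x946A = 0x183A1 → wrap carry → 0x83A2
  0x83A2 + 0xB30D = 0x136AF → wrap carry → 0x36B0
One's-complement sum = 0x36B0.
Checksum = ~0x36B0 & 0xFFFF = 0xC94F.

C94F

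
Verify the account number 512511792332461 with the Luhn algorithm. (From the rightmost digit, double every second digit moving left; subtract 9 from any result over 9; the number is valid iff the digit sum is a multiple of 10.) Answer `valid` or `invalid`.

From the right, keep odd positions and double even positions (subtract 9 from any doubled value over 9):
  doubled (positions 2,4,...): 3 4 6 9 2 1 2 → sum 27
  kept (positions 1,3,...): 1 4 3 2 7 1 2 5 → sum 25
Total = 52.
52 mod 10 = 2, so the number is invalid.

invalid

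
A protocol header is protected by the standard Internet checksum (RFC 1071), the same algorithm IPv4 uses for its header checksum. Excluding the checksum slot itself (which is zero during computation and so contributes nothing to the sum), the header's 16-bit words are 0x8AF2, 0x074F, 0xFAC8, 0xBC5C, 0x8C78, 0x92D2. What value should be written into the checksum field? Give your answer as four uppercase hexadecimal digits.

974D

One's-complement addition (fold any carry out of bit 15 back into bit 0):
  0x8AF2 + 0x074F = 0x09241
  0x9241 + 0xFAC8 = 0x18D09 → wrap carry → 0x8D0A
  0x8D0A + 0xBC5C = 0x14966 → wrap carry → 0x4967
  0x4967 + 0x8C78 = 0x0D5DF
  0xD5DF + 0x92D2 = 0x168B1 → wrap carry → 0x68B2
One's-complement sum = 0x68B2.
Checksum = ~0x68B2 & 0xFFFF = 0x974D.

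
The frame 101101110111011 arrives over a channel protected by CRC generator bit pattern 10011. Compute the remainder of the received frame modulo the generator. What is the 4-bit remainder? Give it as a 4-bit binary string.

Modulo-2 division of 101101110111011 by 10011:
  pos 0: 10110 XOR 10011 = 00101
  pos 2: 10111 XOR 10011 = 00100
  pos 4: 10010 XOR 10011 = 00001
  pos 8: 11110 XOR 10011 = 01101
  pos 9: 11011 XOR 10011 = 01000
  pos 10: 10001 XOR 10011 = 00010
Remainder = 0010 (nonzero — an error is detected).

0010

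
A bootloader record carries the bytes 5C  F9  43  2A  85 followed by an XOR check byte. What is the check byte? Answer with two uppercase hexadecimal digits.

XOR the bytes together:
  start with 0x5C
  0x5C ⊕ 0xF9 = 0xA5
  0xA5 ⊕ 0x43 = 0xE6
  0xE6 ⊕ 0x2A = 0xCC
  0xCC ⊕ 0x85 = 0x49

49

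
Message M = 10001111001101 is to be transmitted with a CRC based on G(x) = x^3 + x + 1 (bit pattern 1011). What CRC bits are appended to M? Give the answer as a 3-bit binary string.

011

Append 3 zeros: 10001111001101000. Divide by 1011 (XOR where the leading bit is 1):
  pos 0: 1000 XOR 1011 = 0011
  pos 2: 1111 XOR 1011 = 0100
  pos 3: 1001 XOR 1011 = 0010
  pos 5: 1010 XOR 1011 = 0001
  pos 8: 1011 XOR 1011 = 0000
  pos 13: 1000 XOR 1011 = 0011
Remainder (last 3 bits) = 011. This is the CRC / FCS.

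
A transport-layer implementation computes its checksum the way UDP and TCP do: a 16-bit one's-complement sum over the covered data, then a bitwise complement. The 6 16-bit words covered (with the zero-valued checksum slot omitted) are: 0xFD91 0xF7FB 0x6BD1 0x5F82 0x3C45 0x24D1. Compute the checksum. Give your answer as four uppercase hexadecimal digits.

DE07

One's-complement addition (fold any carry out of bit 15 back into bit 0):
  0xFD91 + 0xF7FB = 0x1F58C → wrap carry → 0xF58D
  0xF58D + 0x6BD1 = 0x1615E → wrap carry → 0x615F
  0x615F + 0x5F82 = 0x0C0E1
  0xC0E1 + 0x3C45 = 0x0FD26
  0xFD26 + 0x24D1 = 0x121F7 → wrap carry → 0x21F8
One's-complement sum = 0x21F8.
Checksum = ~0x21F8 & 0xFFFF = 0xDE07.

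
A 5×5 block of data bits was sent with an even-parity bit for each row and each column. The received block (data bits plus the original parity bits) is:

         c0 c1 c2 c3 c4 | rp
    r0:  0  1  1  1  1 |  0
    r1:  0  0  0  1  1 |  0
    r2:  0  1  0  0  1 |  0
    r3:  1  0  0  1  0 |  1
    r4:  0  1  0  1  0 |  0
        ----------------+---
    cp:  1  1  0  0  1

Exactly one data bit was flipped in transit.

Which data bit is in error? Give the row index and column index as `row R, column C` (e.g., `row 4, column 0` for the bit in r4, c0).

row 3, column 2

Recompute each row's even parity and compare to rp:
  r0: data parity 0, sent rp 0 → ok
  r1: data parity 0, sent rp 0 → ok
  r2: data parity 0, sent rp 0 → ok
  r3: data parity 0, sent rp 1 → mismatch
  r4: data parity 0, sent rp 0 → ok
Recompute each column's even parity and compare to cp:
  c0: data parity 1, sent cp 1 → ok
  c1: data parity 1, sent cp 1 → ok
  c2: data parity 1, sent cp 0 → mismatch
  c3: data parity 0, sent cp 0 → ok
  c4: data parity 1, sent cp 1 → ok
Exactly one row (r3) and one column (c2) fail → the flipped bit is at their intersection.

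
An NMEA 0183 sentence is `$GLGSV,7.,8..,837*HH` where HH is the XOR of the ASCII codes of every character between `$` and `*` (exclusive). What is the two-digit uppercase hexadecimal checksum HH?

XOR the ASCII codes of the payload characters:
  'G' = 0x47 → acc = 0x47
  'L' = 0x4C → acc = 0x0B
  'G' = 0x47 → acc = 0x4C
  'S' = 0x53 → acc = 0x1F
  'V' = 0x56 → acc = 0x49
  ',' = 0x2C → acc = 0x65
  '7' = 0x37 → acc = 0x52
  '.' = 0x2E → acc = 0x7C
  ',' = 0x2C → acc = 0x50
  '8' = 0x38 → acc = 0x68
  '.' = 0x2E → acc = 0x46
  '.' = 0x2E → acc = 0x68
  ',' = 0x2C → acc = 0x44
  '8' = 0x38 → acc = 0x7C
  '3' = 0x33 → acc = 0x4F
  '7' = 0x37 → acc = 0x78
Checksum = 0x78.

78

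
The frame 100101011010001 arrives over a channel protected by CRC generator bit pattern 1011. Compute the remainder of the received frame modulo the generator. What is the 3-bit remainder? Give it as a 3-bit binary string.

000

Modulo-2 division of 100101011010001 by 1011:
  pos 0: 1001 XOR 1011 = 0010
  pos 2: 1001 XOR 1011 = 0010
  pos 4: 1001 XOR 1011 = 0010
  pos 6: 1010 XOR 1011 = 0001
  pos 9: 1100 XOR 1011 = 0111
  pos 10: 1110 XOR 1011 = 0101
  pos 11: 1011 XOR 1011 = 0000
Remainder = 000 (zero — the frame passes the CRC check).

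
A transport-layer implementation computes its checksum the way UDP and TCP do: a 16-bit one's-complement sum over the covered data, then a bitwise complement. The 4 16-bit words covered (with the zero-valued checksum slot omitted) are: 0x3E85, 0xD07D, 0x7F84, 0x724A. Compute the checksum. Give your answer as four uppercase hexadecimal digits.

FF2D

One's-complement addition (fold any carry out of bit 15 back into bit 0):
  0x3E85 + 0xD07D = 0x10F02 → wrap carry → 0x0F03
  0x0F03 + 0x7F84 = 0x08E87
  0x8E87 + 0x724A = 0x100D1 → wrap carry → 0x00D2
One's-complement sum = 0x00D2.
Checksum = ~0x00D2 & 0xFFFF = 0xFF2D.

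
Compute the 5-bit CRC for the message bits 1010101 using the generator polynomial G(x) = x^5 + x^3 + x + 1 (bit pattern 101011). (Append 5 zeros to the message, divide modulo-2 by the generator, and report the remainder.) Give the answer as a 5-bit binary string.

Append 5 zeros: 101010100000. Divide by 101011 (XOR where the leading bit is 1):
  pos 0: 101010 XOR 101011 = 000001
  pos 5: 110000 XOR 101011 = 011011
  pos 6: 110110 XOR 101011 = 011101
Remainder (last 5 bits) = 11101. This is the CRC / FCS.

11101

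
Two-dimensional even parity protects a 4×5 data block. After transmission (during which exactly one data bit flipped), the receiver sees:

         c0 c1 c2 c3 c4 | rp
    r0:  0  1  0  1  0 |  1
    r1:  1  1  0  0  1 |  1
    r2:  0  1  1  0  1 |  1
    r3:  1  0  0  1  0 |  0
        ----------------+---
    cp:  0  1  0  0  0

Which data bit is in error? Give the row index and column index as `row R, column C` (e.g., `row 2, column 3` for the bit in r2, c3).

row 0, column 2

Recompute each row's even parity and compare to rp:
  r0: data parity 0, sent rp 1 → mismatch
  r1: data parity 1, sent rp 1 → ok
  r2: data parity 1, sent rp 1 → ok
  r3: data parity 0, sent rp 0 → ok
Recompute each column's even parity and compare to cp:
  c0: data parity 0, sent cp 0 → ok
  c1: data parity 1, sent cp 1 → ok
  c2: data parity 1, sent cp 0 → mismatch
  c3: data parity 0, sent cp 0 → ok
  c4: data parity 0, sent cp 0 → ok
Exactly one row (r0) and one column (c2) fail → the flipped bit is at their intersection.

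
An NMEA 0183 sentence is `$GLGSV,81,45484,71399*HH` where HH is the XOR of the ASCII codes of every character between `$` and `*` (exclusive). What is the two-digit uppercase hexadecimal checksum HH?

XOR the ASCII codes of the payload characters:
  'G' = 0x47 → acc = 0x47
  'L' = 0x4C → acc = 0x0B
  'G' = 0x47 → acc = 0x4C
  'S' = 0x53 → acc = 0x1F
  'V' = 0x56 → acc = 0x49
  ',' = 0x2C → acc = 0x65
  '8' = 0x38 → acc = 0x5D
  '1' = 0x31 → acc = 0x6C
  ',' = 0x2C → acc = 0x40
  '4' = 0x34 → acc = 0x74
  '5' = 0x35 → acc = 0x41
  '4' = 0x34 → acc = 0x75
  '8' = 0x38 → acc = 0x4D
  '4' = 0x34 → acc = 0x79
  ',' = 0x2C → acc = 0x55
  '7' = 0x37 → acc = 0x62
  '1' = 0x31 → acc = 0x53
  '3' = 0x33 → acc = 0x60
  '9' = 0x39 → acc = 0x59
  '9' = 0x39 → acc = 0x60
Checksum = 0x60.

60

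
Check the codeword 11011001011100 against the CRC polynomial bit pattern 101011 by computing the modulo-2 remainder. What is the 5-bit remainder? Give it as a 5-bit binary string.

00000

Modulo-2 division of 11011001011100 by 101011:
  pos 0: 110110 XOR 101011 = 011101
  pos 1: 111010 XOR 101011 = 010001
  pos 2: 100011 XOR 101011 = 001000
  pos 4: 100001 XOR 101011 = 001010
  pos 6: 101011 XOR 101011 = 000000
Remainder = 00000 (zero — the frame passes the CRC check).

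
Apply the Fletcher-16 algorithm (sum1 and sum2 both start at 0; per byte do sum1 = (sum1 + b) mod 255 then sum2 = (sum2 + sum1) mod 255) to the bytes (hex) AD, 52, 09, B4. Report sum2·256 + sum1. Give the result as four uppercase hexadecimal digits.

74BD

Running sums (mod 255):
  after byte 0 (AD): sum1=173, sum2=173
  after byte 1 (52): sum1=0, sum2=173
  after byte 2 (09): sum1=9, sum2=182
  after byte 3 (B4): sum1=189, sum2=116
Checksum = sum2·256 + sum1 = 116·256 + 189 = 29885 = 0x74BD.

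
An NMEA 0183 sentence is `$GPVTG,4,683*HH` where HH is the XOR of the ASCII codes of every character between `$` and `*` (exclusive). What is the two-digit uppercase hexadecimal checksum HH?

XOR the ASCII codes of the payload characters:
  'G' = 0x47 → acc = 0x47
  'P' = 0x50 → acc = 0x17
  'V' = 0x56 → acc = 0x41
  'T' = 0x54 → acc = 0x15
  'G' = 0x47 → acc = 0x52
  ',' = 0x2C → acc = 0x7E
  '4' = 0x34 → acc = 0x4A
  ',' = 0x2C → acc = 0x66
  '6' = 0x36 → acc = 0x50
  '8' = 0x38 → acc = 0x68
  '3' = 0x33 → acc = 0x5B
Checksum = 0x5B.

5B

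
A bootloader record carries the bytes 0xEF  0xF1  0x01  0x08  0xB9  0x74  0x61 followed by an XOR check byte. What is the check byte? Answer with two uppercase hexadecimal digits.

XOR the bytes together:
  start with 0xEF
  0xEF ⊕ 0xF1 = 0x1E
  0x1E ⊕ 0x01 = 0x1F
  0x1F ⊕ 0x08 = 0x17
  0x17 ⊕ 0xB9 = 0xAE
  0xAE ⊕ 0x74 = 0xDA
  0xDA ⊕ 0x61 = 0xBB

BB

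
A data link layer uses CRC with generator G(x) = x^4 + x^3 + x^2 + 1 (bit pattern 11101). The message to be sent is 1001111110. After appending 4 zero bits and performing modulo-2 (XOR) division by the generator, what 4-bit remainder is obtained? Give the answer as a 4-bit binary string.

Append 4 zeros: 10011111100000. Divide by 11101 (XOR where the leading bit is 1):
  pos 0: 10011 XOR 11101 = 01110
  pos 1: 11101 XOR 11101 = 00000
  pos 6: 11100 XOR 11101 = 00001
Remainder (last 4 bits) = 1000. This is the CRC / FCS.

1000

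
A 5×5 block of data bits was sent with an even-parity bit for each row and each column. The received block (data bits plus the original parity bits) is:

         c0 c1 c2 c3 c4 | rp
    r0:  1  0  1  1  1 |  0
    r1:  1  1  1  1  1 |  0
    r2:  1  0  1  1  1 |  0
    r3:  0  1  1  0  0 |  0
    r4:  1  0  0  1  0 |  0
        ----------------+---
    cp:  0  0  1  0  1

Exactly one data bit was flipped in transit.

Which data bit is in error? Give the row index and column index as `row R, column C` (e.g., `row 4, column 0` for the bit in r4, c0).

row 1, column 2

Recompute each row's even parity and compare to rp:
  r0: data parity 0, sent rp 0 → ok
  r1: data parity 1, sent rp 0 → mismatch
  r2: data parity 0, sent rp 0 → ok
  r3: data parity 0, sent rp 0 → ok
  r4: data parity 0, sent rp 0 → ok
Recompute each column's even parity and compare to cp:
  c0: data parity 0, sent cp 0 → ok
  c1: data parity 0, sent cp 0 → ok
  c2: data parity 0, sent cp 1 → mismatch
  c3: data parity 0, sent cp 0 → ok
  c4: data parity 1, sent cp 1 → ok
Exactly one row (r1) and one column (c2) fail → the flipped bit is at their intersection.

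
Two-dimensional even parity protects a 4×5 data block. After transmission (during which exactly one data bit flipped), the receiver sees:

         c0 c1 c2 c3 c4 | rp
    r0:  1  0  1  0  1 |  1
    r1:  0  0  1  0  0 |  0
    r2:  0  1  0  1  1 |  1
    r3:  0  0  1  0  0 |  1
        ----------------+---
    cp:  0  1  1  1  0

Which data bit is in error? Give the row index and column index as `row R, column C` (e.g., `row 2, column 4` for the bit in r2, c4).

row 1, column 0

Recompute each row's even parity and compare to rp:
  r0: data parity 1, sent rp 1 → ok
  r1: data parity 1, sent rp 0 → mismatch
  r2: data parity 1, sent rp 1 → ok
  r3: data parity 1, sent rp 1 → ok
Recompute each column's even parity and compare to cp:
  c0: data parity 1, sent cp 0 → mismatch
  c1: data parity 1, sent cp 1 → ok
  c2: data parity 1, sent cp 1 → ok
  c3: data parity 1, sent cp 1 → ok
  c4: data parity 0, sent cp 0 → ok
Exactly one row (r1) and one column (c0) fail → the flipped bit is at their intersection.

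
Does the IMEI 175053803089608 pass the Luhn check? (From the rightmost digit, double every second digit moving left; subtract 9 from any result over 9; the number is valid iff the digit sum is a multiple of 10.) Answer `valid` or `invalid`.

invalid

From the right, keep odd positions and double even positions (subtract 9 from any doubled value over 9):
  doubled (positions 2,4,...): 0 9 0 0 6 0 5 → sum 20
  kept (positions 1,3,...): 8 6 8 3 8 5 5 1 → sum 44
Total = 64.
64 mod 10 = 4, so the number is invalid.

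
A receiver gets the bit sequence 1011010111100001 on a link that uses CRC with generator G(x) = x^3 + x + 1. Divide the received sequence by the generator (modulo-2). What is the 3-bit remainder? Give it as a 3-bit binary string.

011

Modulo-2 division of 1011010111100001 by 1011:
  pos 0: 1011 XOR 1011 = 0000
  pos 5: 1011 XOR 1011 = 0000
  pos 9: 1100 XOR 1011 = 0111
  pos 10: 1110 XOR 1011 = 0101
  pos 11: 1010 XOR 1011 = 0001
Remainder = 011 (nonzero — an error is detected).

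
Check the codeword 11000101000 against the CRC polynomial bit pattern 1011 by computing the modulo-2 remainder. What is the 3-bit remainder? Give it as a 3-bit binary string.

011

Modulo-2 division of 11000101000 by 1011:
  pos 0: 1100 XOR 1011 = 0111
  pos 1: 1110 XOR 1011 = 0101
  pos 2: 1011 XOR 1011 = 0000
  pos 7: 1000 XOR 1011 = 0011
Remainder = 011 (nonzero — an error is detected).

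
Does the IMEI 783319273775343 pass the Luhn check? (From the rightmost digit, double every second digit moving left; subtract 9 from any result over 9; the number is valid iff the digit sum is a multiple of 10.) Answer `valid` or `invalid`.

From the right, keep odd positions and double even positions (subtract 9 from any doubled value over 9):
  doubled (positions 2,4,...): 8 1 5 5 9 6 7 → sum 41
  kept (positions 1,3,...): 3 3 7 3 2 1 3 7 → sum 29
Total = 70.
70 mod 10 = 0, so the number is valid.

valid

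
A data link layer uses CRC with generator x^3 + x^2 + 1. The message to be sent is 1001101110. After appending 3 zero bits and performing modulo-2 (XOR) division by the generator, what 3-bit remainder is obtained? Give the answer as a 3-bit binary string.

Append 3 zeros: 1001101110000. Divide by 1101 (XOR where the leading bit is 1):
  pos 0: 1001 XOR 1101 = 0100
  pos 1: 1001 XOR 1101 = 0100
  pos 2: 1000 XOR 1101 = 0101
  pos 3: 1011 XOR 1101 = 0110
  pos 4: 1101 XOR 1101 = 0000
  pos 8: 1000 XOR 1101 = 0101
  pos 9: 1010 XOR 1101 = 0111
Remainder (last 3 bits) = 111. This is the CRC / FCS.

111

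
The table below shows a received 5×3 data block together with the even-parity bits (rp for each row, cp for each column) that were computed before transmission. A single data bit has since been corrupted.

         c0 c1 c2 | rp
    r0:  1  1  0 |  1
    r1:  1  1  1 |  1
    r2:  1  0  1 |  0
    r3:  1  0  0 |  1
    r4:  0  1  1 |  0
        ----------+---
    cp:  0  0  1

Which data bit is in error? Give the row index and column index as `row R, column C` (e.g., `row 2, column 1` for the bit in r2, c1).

row 0, column 1

Recompute each row's even parity and compare to rp:
  r0: data parity 0, sent rp 1 → mismatch
  r1: data parity 1, sent rp 1 → ok
  r2: data parity 0, sent rp 0 → ok
  r3: data parity 1, sent rp 1 → ok
  r4: data parity 0, sent rp 0 → ok
Recompute each column's even parity and compare to cp:
  c0: data parity 0, sent cp 0 → ok
  c1: data parity 1, sent cp 0 → mismatch
  c2: data parity 1, sent cp 1 → ok
Exactly one row (r0) and one column (c1) fail → the flipped bit is at their intersection.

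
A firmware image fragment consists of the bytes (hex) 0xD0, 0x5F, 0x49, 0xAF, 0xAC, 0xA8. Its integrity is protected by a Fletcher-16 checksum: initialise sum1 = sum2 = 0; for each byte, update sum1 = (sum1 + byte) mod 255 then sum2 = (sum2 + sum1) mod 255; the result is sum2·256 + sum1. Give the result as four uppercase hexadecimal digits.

Running sums (mod 255):
  after byte 0 (0xD0): sum1=208, sum2=208
  after byte 1 (0x5F): sum1=48, sum2=1
  after byte 2 (0x49): sum1=121, sum2=122
  after byte 3 (0xAF): sum1=41, sum2=163
  after byte 4 (0xAC): sum1=213, sum2=121
  after byte 5 (0xA8): sum1=126, sum2=247
Checksum = sum2·256 + sum1 = 247·256 + 126 = 63358 = 0xF77E.

F77E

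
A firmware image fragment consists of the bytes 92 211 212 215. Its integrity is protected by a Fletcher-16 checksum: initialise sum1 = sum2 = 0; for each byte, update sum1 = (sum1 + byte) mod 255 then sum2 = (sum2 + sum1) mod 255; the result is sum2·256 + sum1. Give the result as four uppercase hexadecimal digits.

6EDC

Running sums (mod 255):
  after byte 0 (92): sum1=92, sum2=92
  after byte 1 (211): sum1=48, sum2=140
  after byte 2 (212): sum1=5, sum2=145
  after byte 3 (215): sum1=220, sum2=110
Checksum = sum2·256 + sum1 = 110·256 + 220 = 28380 = 0x6EDC.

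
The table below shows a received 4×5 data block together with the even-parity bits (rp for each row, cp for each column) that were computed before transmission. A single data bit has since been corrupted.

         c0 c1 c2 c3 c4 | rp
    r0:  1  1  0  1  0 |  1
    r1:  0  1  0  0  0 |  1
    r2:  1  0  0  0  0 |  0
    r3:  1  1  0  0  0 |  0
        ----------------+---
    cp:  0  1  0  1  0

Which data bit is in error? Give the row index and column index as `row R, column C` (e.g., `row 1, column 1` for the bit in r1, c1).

Recompute each row's even parity and compare to rp:
  r0: data parity 1, sent rp 1 → ok
  r1: data parity 1, sent rp 1 → ok
  r2: data parity 1, sent rp 0 → mismatch
  r3: data parity 0, sent rp 0 → ok
Recompute each column's even parity and compare to cp:
  c0: data parity 1, sent cp 0 → mismatch
  c1: data parity 1, sent cp 1 → ok
  c2: data parity 0, sent cp 0 → ok
  c3: data parity 1, sent cp 1 → ok
  c4: data parity 0, sent cp 0 → ok
Exactly one row (r2) and one column (c0) fail → the flipped bit is at their intersection.

row 2, column 0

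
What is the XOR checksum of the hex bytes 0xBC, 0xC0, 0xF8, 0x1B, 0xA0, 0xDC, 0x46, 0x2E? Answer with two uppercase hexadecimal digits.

8B

XOR the bytes together:
  start with 0xBC
  0xBC ⊕ 0xC0 = 0x7C
  0x7C ⊕ 0xF8 = 0x84
  0x84 ⊕ 0x1B = 0x9F
  0x9F ⊕ 0xA0 = 0x3F
  0x3F ⊕ 0xDC = 0xE3
  0xE3 ⊕ 0x46 = 0xA5
  0xA5 ⊕ 0x2E = 0x8B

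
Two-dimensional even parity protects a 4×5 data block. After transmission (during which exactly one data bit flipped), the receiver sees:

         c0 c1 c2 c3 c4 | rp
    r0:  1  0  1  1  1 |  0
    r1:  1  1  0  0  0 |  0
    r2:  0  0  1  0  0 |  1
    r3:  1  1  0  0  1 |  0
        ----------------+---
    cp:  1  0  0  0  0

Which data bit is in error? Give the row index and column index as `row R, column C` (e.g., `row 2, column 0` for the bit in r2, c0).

row 3, column 3

Recompute each row's even parity and compare to rp:
  r0: data parity 0, sent rp 0 → ok
  r1: data parity 0, sent rp 0 → ok
  r2: data parity 1, sent rp 1 → ok
  r3: data parity 1, sent rp 0 → mismatch
Recompute each column's even parity and compare to cp:
  c0: data parity 1, sent cp 1 → ok
  c1: data parity 0, sent cp 0 → ok
  c2: data parity 0, sent cp 0 → ok
  c3: data parity 1, sent cp 0 → mismatch
  c4: data parity 0, sent cp 0 → ok
Exactly one row (r3) and one column (c3) fail → the flipped bit is at their intersection.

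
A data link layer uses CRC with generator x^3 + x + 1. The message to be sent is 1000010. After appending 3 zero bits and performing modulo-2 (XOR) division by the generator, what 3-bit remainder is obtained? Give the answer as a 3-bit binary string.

010

Append 3 zeros: 1000010000. Divide by 1011 (XOR where the leading bit is 1):
  pos 0: 1000 XOR 1011 = 0011
  pos 2: 1101 XOR 1011 = 0110
  pos 3: 1100 XOR 1011 = 0111
  pos 4: 1110 XOR 1011 = 0101
  pos 5: 1010 XOR 1011 = 0001
Remainder (last 3 bits) = 010. This is the CRC / FCS.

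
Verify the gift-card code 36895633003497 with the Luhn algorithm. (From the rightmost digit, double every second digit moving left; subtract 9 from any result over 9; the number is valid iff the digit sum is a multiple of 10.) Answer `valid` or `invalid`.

valid

From the right, keep odd positions and double even positions (subtract 9 from any doubled value over 9):
  doubled (positions 2,4,...): 9 6 0 6 1 7 6 → sum 35
  kept (positions 1,3,...): 7 4 0 3 6 9 6 → sum 35
Total = 70.
70 mod 10 = 0, so the number is valid.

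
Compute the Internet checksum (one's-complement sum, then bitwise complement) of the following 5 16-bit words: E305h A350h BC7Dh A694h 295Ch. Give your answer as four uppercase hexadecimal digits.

One's-complement addition (fold any carry out of bit 15 back into bit 0):
  0xE305 + 0xA350 = 0x18655 → wrap carry → 0x8656
  0x8656 + 0xBC7D = 0x142D3 → wrap carry → 0x42D4
  0x42D4 + 0xA694 = 0x0E968
  0xE968 + 0x295C = 0x112C4 → wrap carry → 0x12C5
One's-complement sum = 0x12C5.
Checksum = ~0x12C5 & 0xFFFF = 0xED3A.

ED3A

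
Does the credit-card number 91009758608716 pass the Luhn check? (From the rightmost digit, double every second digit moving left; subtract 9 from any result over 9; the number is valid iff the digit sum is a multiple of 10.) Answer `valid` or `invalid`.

valid

From the right, keep odd positions and double even positions (subtract 9 from any doubled value over 9):
  doubled (positions 2,4,...): 2 7 3 1 9 0 9 → sum 31
  kept (positions 1,3,...): 6 7 0 8 7 0 1 → sum 29
Total = 60.
60 mod 10 = 0, so the number is valid.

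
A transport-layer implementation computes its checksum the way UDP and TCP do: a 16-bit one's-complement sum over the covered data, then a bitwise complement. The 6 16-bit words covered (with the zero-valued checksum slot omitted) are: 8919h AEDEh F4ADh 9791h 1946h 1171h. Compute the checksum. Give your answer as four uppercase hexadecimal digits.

1111

One's-complement addition (fold any carry out of bit 15 back into bit 0):
  0x8919 + 0xAEDE = 0x137F7 → wrap carry → 0x37F8
  0x37F8 + 0xF4AD = 0x12CA5 → wrap carry → 0x2CA6
  0x2CA6 + 0x9791 = 0x0C437
  0xC437 + 0x1946 = 0x0DD7D
  0xDD7D + 0x1171 = 0x0EEEE
One's-complement sum = 0xEEEE.
Checksum = ~0xEEEE & 0xFFFF = 0x1111.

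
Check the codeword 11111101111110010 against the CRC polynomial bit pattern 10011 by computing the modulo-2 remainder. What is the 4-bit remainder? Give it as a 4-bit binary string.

Modulo-2 division of 11111101111110010 by 10011:
  pos 0: 11111 XOR 10011 = 01100
  pos 1: 11001 XOR 10011 = 01010
  pos 2: 10100 XOR 10011 = 00111
  pos 4: 11111 XOR 10011 = 01100
  pos 5: 11001 XOR 10011 = 01010
  pos 6: 10101 XOR 10011 = 00110
  pos 8: 11011 XOR 10011 = 01000
  pos 9: 10000 XOR 10011 = 00011
  pos 12: 11010 XOR 10011 = 01001
Remainder = 1001 (nonzero — an error is detected).

1001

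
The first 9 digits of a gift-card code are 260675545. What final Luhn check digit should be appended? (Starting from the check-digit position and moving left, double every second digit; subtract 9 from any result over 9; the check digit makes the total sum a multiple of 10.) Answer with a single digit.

Partial digits right→left: 5 4 5 5 7 6 0 6 2
Double every second digit counting from the check-digit position (so the 1st, 3rd, 5th, ... of the partial from the right).
  doubled (with −9 where >9): 1 1 5 0 4 → sum 11
  kept as-is: 4 5 6 6 → sum 21
Total = 11 + 21 = 32.
Check digit = (10 − (32 mod 10)) mod 10 = 8.

8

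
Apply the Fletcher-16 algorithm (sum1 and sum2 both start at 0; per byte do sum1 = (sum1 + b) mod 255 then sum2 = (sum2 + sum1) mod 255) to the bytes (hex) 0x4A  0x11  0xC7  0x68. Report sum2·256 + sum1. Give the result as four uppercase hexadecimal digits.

548B

Running sums (mod 255):
  after byte 0 (0x4A): sum1=74, sum2=74
  after byte 1 (0x11): sum1=91, sum2=165
  after byte 2 (0xC7): sum1=35, sum2=200
  after byte 3 (0x68): sum1=139, sum2=84
Checksum = sum2·256 + sum1 = 84·256 + 139 = 21643 = 0x548B.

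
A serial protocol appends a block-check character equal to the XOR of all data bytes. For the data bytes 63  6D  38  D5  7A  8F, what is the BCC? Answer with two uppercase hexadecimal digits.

XOR the bytes together:
  start with 0x63
  0x63 ⊕ 0x6D = 0x0E
  0x0E ⊕ 0x38 = 0x36
  0x36 ⊕ 0xD5 = 0xE3
  0xE3 ⊕ 0x7A = 0x99
  0x99 ⊕ 0x8F = 0x16

16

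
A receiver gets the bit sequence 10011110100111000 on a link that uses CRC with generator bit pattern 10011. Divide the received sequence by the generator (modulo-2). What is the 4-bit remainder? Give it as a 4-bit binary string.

Modulo-2 division of 10011110100111000 by 10011:
  pos 0: 10011 XOR 10011 = 00000
  pos 5: 11010 XOR 10011 = 01001
  pos 6: 10010 XOR 10011 = 00001
  pos 10: 11110 XOR 10011 = 01101
  pos 11: 11010 XOR 10011 = 01001
  pos 12: 10010 XOR 10011 = 00001
Remainder = 0001 (nonzero — an error is detected).

0001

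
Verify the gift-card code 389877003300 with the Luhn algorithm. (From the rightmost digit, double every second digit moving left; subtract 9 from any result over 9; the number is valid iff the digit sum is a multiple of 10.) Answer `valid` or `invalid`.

From the right, keep odd positions and double even positions (subtract 9 from any doubled value over 9):
  doubled (positions 2,4,...): 0 6 0 5 9 6 → sum 26
  kept (positions 1,3,...): 0 3 0 7 8 8 → sum 26
Total = 52.
52 mod 10 = 2, so the number is invalid.

invalid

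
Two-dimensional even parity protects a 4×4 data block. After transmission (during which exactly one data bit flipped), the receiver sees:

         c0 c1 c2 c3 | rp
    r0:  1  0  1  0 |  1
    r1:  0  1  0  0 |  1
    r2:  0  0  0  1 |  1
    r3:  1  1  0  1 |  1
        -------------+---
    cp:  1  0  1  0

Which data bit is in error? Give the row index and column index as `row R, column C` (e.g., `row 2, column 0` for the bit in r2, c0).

Recompute each row's even parity and compare to rp:
  r0: data parity 0, sent rp 1 → mismatch
  r1: data parity 1, sent rp 1 → ok
  r2: data parity 1, sent rp 1 → ok
  r3: data parity 1, sent rp 1 → ok
Recompute each column's even parity and compare to cp:
  c0: data parity 0, sent cp 1 → mismatch
  c1: data parity 0, sent cp 0 → ok
  c2: data parity 1, sent cp 1 → ok
  c3: data parity 0, sent cp 0 → ok
Exactly one row (r0) and one column (c0) fail → the flipped bit is at their intersection.

row 0, column 0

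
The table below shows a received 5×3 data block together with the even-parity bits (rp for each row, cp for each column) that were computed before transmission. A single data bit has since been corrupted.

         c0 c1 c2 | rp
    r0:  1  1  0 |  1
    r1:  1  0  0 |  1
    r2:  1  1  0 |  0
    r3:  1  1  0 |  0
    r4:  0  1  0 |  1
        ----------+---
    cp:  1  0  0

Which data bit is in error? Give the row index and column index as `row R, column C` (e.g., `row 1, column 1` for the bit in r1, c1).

row 0, column 0

Recompute each row's even parity and compare to rp:
  r0: data parity 0, sent rp 1 → mismatch
  r1: data parity 1, sent rp 1 → ok
  r2: data parity 0, sent rp 0 → ok
  r3: data parity 0, sent rp 0 → ok
  r4: data parity 1, sent rp 1 → ok
Recompute each column's even parity and compare to cp:
  c0: data parity 0, sent cp 1 → mismatch
  c1: data parity 0, sent cp 0 → ok
  c2: data parity 0, sent cp 0 → ok
Exactly one row (r0) and one column (c0) fail → the flipped bit is at their intersection.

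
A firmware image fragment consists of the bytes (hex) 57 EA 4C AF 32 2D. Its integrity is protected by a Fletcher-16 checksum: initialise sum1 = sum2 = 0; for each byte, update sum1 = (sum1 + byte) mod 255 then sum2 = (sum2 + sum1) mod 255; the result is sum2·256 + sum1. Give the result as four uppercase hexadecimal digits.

Running sums (mod 255):
  after byte 0 (57): sum1=87, sum2=87
  after byte 1 (EA): sum1=66, sum2=153
  after byte 2 (4C): sum1=142, sum2=40
  after byte 3 (AF): sum1=62, sum2=102
  after byte 4 (32): sum1=112, sum2=214
  after byte 5 (2D): sum1=157, sum2=116
Checksum = sum2·256 + sum1 = 116·256 + 157 = 29853 = 0x749D.

749D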